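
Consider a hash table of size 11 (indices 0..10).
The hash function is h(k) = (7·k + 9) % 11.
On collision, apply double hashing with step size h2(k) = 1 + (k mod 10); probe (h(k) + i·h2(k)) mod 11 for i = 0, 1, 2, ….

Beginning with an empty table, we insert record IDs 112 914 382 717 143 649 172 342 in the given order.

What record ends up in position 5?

914

Insert 112: h=1, slot 1 empty -> index 1.
Insert 914: h=5, slot 5 empty -> index 5.
Insert 382: h=10, slot 10 empty -> index 10.
Insert 717: h=1, h2=8, slot 1 occupied -> index 9.
Insert 143: h=9, h2=4, slot 9 occupied -> index 2.
Insert 649: h=9, h2=10, slot 9 occupied -> index 8.
Insert 172: h=3, slot 3 empty -> index 3.
Insert 342: h=5, h2=3, slots 5,8 occupied -> index 0.
Table: [342, 112, 143, 172, -, 914, -, -, 649, 717, 382]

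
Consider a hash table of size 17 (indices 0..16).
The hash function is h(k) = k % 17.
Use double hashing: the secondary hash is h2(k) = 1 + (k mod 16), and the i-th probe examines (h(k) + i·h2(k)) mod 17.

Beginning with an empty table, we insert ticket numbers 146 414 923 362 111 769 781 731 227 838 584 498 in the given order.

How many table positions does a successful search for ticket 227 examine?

Insert 146: h=10, slot 10 empty -> index 10.
Insert 414: h=6, slot 6 empty -> index 6.
Insert 923: h=5, slot 5 empty -> index 5.
Insert 362: h=5, h2=11, slot 5 occupied -> index 16.
Insert 111: h=9, slot 9 empty -> index 9.
Insert 769: h=4, slot 4 empty -> index 4.
Insert 781: h=16, h2=14, slot 16 occupied -> index 13.
Insert 731: h=0, slot 0 empty -> index 0.
Insert 227: h=6, h2=4, slots 6,10 occupied -> index 14.
Insert 838: h=5, h2=7, slot 5 occupied -> index 12.
Insert 584: h=6, h2=9, slot 6 occupied -> index 15.
Insert 498: h=5, h2=3, slot 5 occupied -> index 8.
Table: [731, -, -, -, 769, 923, 414, -, 498, 111, 146, -, 838, 781, 227, 584, 362]
Lookup 227: h=6, h2=4, probe 6,10,14 → found at 14.

3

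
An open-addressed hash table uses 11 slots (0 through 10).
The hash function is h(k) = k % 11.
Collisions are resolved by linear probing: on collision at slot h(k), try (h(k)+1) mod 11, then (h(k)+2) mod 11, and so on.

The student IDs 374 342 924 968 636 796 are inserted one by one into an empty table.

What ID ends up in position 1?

342

374: h=0 => slot 0
342: h=1 => slot 1
924: h=0, probe 0,1,2 => slot 2
968: h=0, probe 0,1,2,3 => slot 3
636: h=9 => slot 9
796: h=4 => slot 4
Table: [374, 342, 924, 968, 796, —, —, —, —, 636, —]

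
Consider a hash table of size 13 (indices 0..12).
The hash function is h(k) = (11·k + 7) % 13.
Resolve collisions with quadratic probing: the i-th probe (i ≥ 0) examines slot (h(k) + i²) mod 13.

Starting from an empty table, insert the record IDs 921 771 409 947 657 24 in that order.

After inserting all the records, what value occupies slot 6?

921 hashes to 11; slot 11 is free → place at 11.
771 hashes to 12; slot 12 is free → place at 12.
409 hashes to 8; slot 8 is free → place at 8.
947 hashes to 11; 11,12 taken → place at 2.
657 hashes to 6; slot 6 is free → place at 6.
24 hashes to 11; 11,12,2 taken → place at 7.
Table: [—, —, 947, —, —, —, 657, 24, 409, —, —, 921, 771]

657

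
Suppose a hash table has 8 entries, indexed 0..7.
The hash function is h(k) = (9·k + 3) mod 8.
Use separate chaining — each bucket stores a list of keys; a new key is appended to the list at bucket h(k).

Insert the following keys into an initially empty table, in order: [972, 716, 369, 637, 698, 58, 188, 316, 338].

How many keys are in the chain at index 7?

Insert 972: h=7, bucket 7 empty -> new chain.
Insert 716: h=7, bucket 7 nonempty -> append to chain.
Insert 369: h=4, bucket 4 empty -> new chain.
Insert 637: h=0, bucket 0 empty -> new chain.
Insert 698: h=5, bucket 5 empty -> new chain.
Insert 58: h=5, bucket 5 nonempty -> append to chain.
Insert 188: h=7, bucket 7 nonempty -> append to chain.
Insert 316: h=7, bucket 7 nonempty -> append to chain.
Insert 338: h=5, bucket 5 nonempty -> append to chain.
Final buckets:
0: 637
1: ∅
2: ∅
3: ∅
4: 369
5: 698 -> 58 -> 338
6: ∅
7: 972 -> 716 -> 188 -> 316

4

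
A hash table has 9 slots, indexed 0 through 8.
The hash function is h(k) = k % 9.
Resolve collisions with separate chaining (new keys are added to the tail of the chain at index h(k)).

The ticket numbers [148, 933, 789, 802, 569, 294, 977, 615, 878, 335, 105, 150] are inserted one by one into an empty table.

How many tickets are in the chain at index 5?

148 → bucket 4
933 → bucket 6
789 → bucket 6 (collision)
802 → bucket 1
569 → bucket 2
294 → bucket 6 (collision)
977 → bucket 5
615 → bucket 3
878 → bucket 5 (collision)
335 → bucket 2 (collision)
105 → bucket 6 (collision)
150 → bucket 6 (collision)
Final buckets:
0: _
1: 802
2: 569 -> 335
3: 615
4: 148
5: 977 -> 878
6: 933 -> 789 -> 294 -> 105 -> 150
7: _
8: _

2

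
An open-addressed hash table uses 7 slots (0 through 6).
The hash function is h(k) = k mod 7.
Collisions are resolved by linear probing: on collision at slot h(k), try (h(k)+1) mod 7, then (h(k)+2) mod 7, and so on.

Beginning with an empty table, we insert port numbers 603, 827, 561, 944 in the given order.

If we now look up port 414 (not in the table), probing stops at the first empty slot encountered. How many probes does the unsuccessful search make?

4

Insert 603: h=1, slot 1 empty => index 1.
Insert 827: h=1, slot 1 occupied => index 2.
Insert 561: h=1, slots 1,2 occupied => index 3.
Insert 944: h=6, slot 6 empty => index 6.
Table: [∅, 603, 827, 561, ∅, ∅, 944]
Lookup 414: h=1, probe 1,2,3,4 → slot 4 empty, not found.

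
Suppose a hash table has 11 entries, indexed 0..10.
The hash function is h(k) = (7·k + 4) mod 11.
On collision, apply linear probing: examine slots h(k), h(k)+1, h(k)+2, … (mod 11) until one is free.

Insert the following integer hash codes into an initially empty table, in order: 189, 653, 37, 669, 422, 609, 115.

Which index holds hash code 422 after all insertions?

2

189 hashes to 7; slot 7 is free -> place at 7.
653 hashes to 10; slot 10 is free -> place at 10.
37 hashes to 10; 10 taken -> place at 0.
669 hashes to 1; slot 1 is free -> place at 1.
422 hashes to 10; 10,0,1 taken -> place at 2.
609 hashes to 10; 10,0,1,2 taken -> place at 3.
115 hashes to 6; slot 6 is free -> place at 6.
Table: [37, 669, 422, 609, ., ., 115, 189, ., ., 653]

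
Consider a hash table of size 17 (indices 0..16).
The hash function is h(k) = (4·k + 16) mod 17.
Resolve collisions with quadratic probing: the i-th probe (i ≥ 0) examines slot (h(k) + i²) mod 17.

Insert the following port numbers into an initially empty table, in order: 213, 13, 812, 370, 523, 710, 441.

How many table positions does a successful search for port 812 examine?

Insert 213: h=1, slot 1 empty → index 1.
Insert 13: h=0, slot 0 empty → index 0.
Insert 812: h=0, slots 0,1 occupied → index 4.
Insert 370: h=0, slots 0,1,4 occupied → index 9.
Insert 523: h=0, slots 0,1,4,9 occupied → index 16.
Insert 710: h=0, slots 0,1,4,9,16 occupied → index 8.
Insert 441: h=12, slot 12 empty → index 12.
Table: [13, 213, -, -, 812, -, -, -, 710, 370, -, -, 441, -, -, -, 523]
Lookup 812: h=0, probe 0,1,4 → found at 4.

3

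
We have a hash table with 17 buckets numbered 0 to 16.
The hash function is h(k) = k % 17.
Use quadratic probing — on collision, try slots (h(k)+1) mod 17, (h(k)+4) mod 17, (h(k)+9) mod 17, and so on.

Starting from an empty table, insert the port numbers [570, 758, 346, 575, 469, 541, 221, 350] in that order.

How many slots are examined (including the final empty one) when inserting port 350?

570 hashes to 9; slot 9 is free -> place at 9.
758 hashes to 10; slot 10 is free -> place at 10.
346 hashes to 6; slot 6 is free -> place at 6.
575 hashes to 14; slot 14 is free -> place at 14.
469 hashes to 10; 10 taken -> place at 11.
541 hashes to 14; 14 taken -> place at 15.
221 hashes to 0; slot 0 is free -> place at 0.
350 hashes to 10; 10,11,14 taken -> place at 2.
Table: [221, ∅, 350, ∅, ∅, ∅, 346, ∅, ∅, 570, 758, 469, ∅, ∅, 575, 541, ∅]

4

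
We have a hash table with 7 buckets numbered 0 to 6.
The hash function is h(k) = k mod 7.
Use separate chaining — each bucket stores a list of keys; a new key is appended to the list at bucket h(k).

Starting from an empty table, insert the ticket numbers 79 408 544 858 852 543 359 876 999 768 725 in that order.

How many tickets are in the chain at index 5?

4

Insert 79: h=2, bucket 2 empty -> new chain.
Insert 408: h=2, bucket 2 nonempty -> append to chain.
Insert 544: h=5, bucket 5 empty -> new chain.
Insert 858: h=4, bucket 4 empty -> new chain.
Insert 852: h=5, bucket 5 nonempty -> append to chain.
Insert 543: h=4, bucket 4 nonempty -> append to chain.
Insert 359: h=2, bucket 2 nonempty -> append to chain.
Insert 876: h=1, bucket 1 empty -> new chain.
Insert 999: h=5, bucket 5 nonempty -> append to chain.
Insert 768: h=5, bucket 5 nonempty -> append to chain.
Insert 725: h=4, bucket 4 nonempty -> append to chain.
Final buckets:
0: —
1: 876
2: 79 -> 408 -> 359
3: —
4: 858 -> 543 -> 725
5: 544 -> 852 -> 999 -> 768
6: —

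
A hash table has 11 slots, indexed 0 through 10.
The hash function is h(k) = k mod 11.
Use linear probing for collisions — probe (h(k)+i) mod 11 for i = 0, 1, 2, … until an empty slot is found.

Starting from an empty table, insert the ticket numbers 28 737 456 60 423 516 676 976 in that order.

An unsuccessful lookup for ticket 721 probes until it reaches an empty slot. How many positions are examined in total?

Insert 28: h=6, slot 6 empty -> index 6.
Insert 737: h=0, slot 0 empty -> index 0.
Insert 456: h=5, slot 5 empty -> index 5.
Insert 60: h=5, slots 5,6 occupied -> index 7.
Insert 423: h=5, slots 5,6,7 occupied -> index 8.
Insert 516: h=10, slot 10 empty -> index 10.
Insert 676: h=5, slots 5,6,7,8 occupied -> index 9.
Insert 976: h=8, slots 8,9,10,0 occupied -> index 1.
Table: [737, 976, ., ., ., 456, 28, 60, 423, 676, 516]
Lookup 721: h=6, probe 6,7,8,9,10,0,1,2 → slot 2 empty, not found.

8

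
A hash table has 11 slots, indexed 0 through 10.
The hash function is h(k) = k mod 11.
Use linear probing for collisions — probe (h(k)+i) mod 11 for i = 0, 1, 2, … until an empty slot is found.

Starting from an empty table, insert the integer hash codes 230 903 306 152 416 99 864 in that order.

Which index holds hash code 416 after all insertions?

2

230: h=10 -> slot 10
903: h=1 -> slot 1
306: h=9 -> slot 9
152: h=9, probe 9,10,0 -> slot 0
416: h=9, probe 9,10,0,1,2 -> slot 2
99: h=0, probe 0,1,2,3 -> slot 3
864: h=6 -> slot 6
Table: [152, 903, 416, 99, ., ., 864, ., ., 306, 230]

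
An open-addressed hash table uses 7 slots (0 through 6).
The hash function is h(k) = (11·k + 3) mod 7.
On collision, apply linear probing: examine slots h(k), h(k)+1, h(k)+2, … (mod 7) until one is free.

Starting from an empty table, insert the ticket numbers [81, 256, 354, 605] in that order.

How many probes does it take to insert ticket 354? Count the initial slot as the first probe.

3

81 hashes to 5; slot 5 is free -> place at 5.
256 hashes to 5; 5 taken -> place at 6.
354 hashes to 5; 5,6 taken -> place at 0.
605 hashes to 1; slot 1 is free -> place at 1.
Table: [354, 605, ., ., ., 81, 256]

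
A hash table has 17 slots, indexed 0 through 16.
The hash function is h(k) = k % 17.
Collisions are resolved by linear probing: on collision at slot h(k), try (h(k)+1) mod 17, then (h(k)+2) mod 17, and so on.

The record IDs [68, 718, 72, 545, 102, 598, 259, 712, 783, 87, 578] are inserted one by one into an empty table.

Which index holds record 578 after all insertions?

68: h=0 => slot 0
718: h=4 => slot 4
72: h=4, probe 4,5 => slot 5
545: h=1 => slot 1
102: h=0, probe 0,1,2 => slot 2
598: h=3 => slot 3
259: h=4, probe 4,5,6 => slot 6
712: h=15 => slot 15
783: h=1, probe 1,2,3,4,5,6,7 => slot 7
87: h=2, probe 2,3,4,5,6,7,8 => slot 8
578: h=0, probe 0,1,2,3,4,5,6,7,8,9 => slot 9
Table: [68, 545, 102, 598, 718, 72, 259, 783, 87, 578, ∅, ∅, ∅, ∅, ∅, 712, ∅]

9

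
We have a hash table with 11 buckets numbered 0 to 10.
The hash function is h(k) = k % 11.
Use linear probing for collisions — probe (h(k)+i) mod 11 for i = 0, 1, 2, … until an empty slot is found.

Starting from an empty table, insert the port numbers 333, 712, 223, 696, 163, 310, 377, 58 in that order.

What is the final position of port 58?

7

Insert 333: h=3, slot 3 empty -> index 3.
Insert 712: h=8, slot 8 empty -> index 8.
Insert 223: h=3, slot 3 occupied -> index 4.
Insert 696: h=3, slots 3,4 occupied -> index 5.
Insert 163: h=9, slot 9 empty -> index 9.
Insert 310: h=2, slot 2 empty -> index 2.
Insert 377: h=3, slots 3,4,5 occupied -> index 6.
Insert 58: h=3, slots 3,4,5,6 occupied -> index 7.
Table: [∅, ∅, 310, 333, 223, 696, 377, 58, 712, 163, ∅]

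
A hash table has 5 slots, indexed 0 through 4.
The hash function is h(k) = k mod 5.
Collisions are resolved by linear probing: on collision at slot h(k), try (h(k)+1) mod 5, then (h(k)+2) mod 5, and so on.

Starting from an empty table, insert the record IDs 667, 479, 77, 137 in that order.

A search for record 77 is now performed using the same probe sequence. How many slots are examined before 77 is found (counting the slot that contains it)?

2

Insert 667: h=2, slot 2 empty -> index 2.
Insert 479: h=4, slot 4 empty -> index 4.
Insert 77: h=2, slot 2 occupied -> index 3.
Insert 137: h=2, slots 2,3,4 occupied -> index 0.
Table: [137, ., 667, 77, 479]
Lookup 77: h=2, probe 2,3 → found at 3.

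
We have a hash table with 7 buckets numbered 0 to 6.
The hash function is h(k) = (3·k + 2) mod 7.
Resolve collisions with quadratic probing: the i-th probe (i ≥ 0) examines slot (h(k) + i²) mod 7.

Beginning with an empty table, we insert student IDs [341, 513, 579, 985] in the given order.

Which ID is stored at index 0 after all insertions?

985

341 hashes to 3; slot 3 is free → place at 3.
513 hashes to 1; slot 1 is free → place at 1.
579 hashes to 3; 3 taken → place at 4.
985 hashes to 3; 3,4 taken → place at 0.
Table: [985, 513, ., 341, 579, ., .]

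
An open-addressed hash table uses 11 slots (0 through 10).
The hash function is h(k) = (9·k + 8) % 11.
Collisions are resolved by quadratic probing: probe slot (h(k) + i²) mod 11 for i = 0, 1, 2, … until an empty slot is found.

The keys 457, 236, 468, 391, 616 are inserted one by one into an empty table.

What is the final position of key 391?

457: h=7 => slot 7
236: h=9 => slot 9
468: h=7, probe 7,8 => slot 8
391: h=7, probe 7,8,0 => slot 0
616: h=8, probe 8,9,1 => slot 1
Table: [391, 616, ∅, ∅, ∅, ∅, ∅, 457, 468, 236, ∅]

0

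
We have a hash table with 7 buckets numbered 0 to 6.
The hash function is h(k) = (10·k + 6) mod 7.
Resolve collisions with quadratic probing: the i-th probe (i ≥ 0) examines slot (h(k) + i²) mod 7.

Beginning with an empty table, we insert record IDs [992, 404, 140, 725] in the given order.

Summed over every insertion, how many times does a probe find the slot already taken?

1

992: h=0 => slot 0
404: h=0, probe 0,1 => slot 1
140: h=6 => slot 6
725: h=4 => slot 4
Table: [992, 404, _, _, 725, _, 140]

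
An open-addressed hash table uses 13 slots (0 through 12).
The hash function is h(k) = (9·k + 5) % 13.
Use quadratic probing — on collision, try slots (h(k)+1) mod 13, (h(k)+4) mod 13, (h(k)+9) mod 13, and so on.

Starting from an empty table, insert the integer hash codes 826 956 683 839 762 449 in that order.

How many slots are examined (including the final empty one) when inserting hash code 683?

3

826: h=3 -> slot 3
956: h=3, probe 3,4 -> slot 4
683: h=3, probe 3,4,7 -> slot 7
839: h=3, probe 3,4,7,12 -> slot 12
762: h=12, probe 12,0 -> slot 0
449: h=3, probe 3,4,7,12,6 -> slot 6
Table: [762, ., ., 826, 956, ., 449, 683, ., ., ., ., 839]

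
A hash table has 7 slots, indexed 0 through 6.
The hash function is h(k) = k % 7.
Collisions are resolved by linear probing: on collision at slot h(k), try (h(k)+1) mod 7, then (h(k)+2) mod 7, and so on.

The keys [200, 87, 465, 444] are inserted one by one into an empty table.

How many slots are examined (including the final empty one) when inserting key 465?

3

Insert 200: h=4, slot 4 empty → index 4.
Insert 87: h=3, slot 3 empty → index 3.
Insert 465: h=3, slots 3,4 occupied → index 5.
Insert 444: h=3, slots 3,4,5 occupied → index 6.
Table: [., ., ., 87, 200, 465, 444]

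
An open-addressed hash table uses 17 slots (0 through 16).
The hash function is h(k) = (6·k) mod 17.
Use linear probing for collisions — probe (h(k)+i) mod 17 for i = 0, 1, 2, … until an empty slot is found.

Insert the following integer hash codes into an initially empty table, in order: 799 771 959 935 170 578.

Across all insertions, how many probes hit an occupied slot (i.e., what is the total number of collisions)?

8

799: h=0 => slot 0
771: h=2 => slot 2
959: h=8 => slot 8
935: h=0, probe 0,1 => slot 1
170: h=0, probe 0,1,2,3 => slot 3
578: h=0, probe 0,1,2,3,4 => slot 4
Table: [799, 935, 771, 170, 578, ., ., ., 959, ., ., ., ., ., ., ., .]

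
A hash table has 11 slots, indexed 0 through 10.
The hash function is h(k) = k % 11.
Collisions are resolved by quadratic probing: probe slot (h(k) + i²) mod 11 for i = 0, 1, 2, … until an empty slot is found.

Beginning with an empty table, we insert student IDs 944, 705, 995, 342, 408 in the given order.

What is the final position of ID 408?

Insert 944: h=9, slot 9 empty -> index 9.
Insert 705: h=1, slot 1 empty -> index 1.
Insert 995: h=5, slot 5 empty -> index 5.
Insert 342: h=1, slot 1 occupied -> index 2.
Insert 408: h=1, slots 1,2,5 occupied -> index 10.
Table: [-, 705, 342, -, -, 995, -, -, -, 944, 408]

10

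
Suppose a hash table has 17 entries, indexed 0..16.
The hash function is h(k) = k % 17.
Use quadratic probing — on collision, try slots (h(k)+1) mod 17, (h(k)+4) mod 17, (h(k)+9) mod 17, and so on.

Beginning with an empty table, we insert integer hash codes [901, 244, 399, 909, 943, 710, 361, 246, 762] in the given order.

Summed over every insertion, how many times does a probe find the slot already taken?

Insert 901: h=0, slot 0 empty → index 0.
Insert 244: h=6, slot 6 empty → index 6.
Insert 399: h=8, slot 8 empty → index 8.
Insert 909: h=8, slot 8 occupied → index 9.
Insert 943: h=8, slots 8,9 occupied → index 12.
Insert 710: h=13, slot 13 empty → index 13.
Insert 361: h=4, slot 4 empty → index 4.
Insert 246: h=8, slots 8,9,12,0 occupied → index 7.
Insert 762: h=14, slot 14 empty → index 14.
Table: [901, -, -, -, 361, -, 244, 246, 399, 909, -, -, 943, 710, 762, -, -]

7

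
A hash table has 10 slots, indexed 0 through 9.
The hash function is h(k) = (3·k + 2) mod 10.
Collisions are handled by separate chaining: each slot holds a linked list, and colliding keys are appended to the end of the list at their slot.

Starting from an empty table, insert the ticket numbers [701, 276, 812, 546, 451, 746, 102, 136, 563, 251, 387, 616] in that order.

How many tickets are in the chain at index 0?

5

701 → bucket 5
276 → bucket 0
812 → bucket 8
546 → bucket 0 (collision)
451 → bucket 5 (collision)
746 → bucket 0 (collision)
102 → bucket 8 (collision)
136 → bucket 0 (collision)
563 → bucket 1
251 → bucket 5 (collision)
387 → bucket 3
616 → bucket 0 (collision)
Final buckets:
0: 276 -> 546 -> 746 -> 136 -> 616
1: 563
2: —
3: 387
4: —
5: 701 -> 451 -> 251
6: —
7: —
8: 812 -> 102
9: —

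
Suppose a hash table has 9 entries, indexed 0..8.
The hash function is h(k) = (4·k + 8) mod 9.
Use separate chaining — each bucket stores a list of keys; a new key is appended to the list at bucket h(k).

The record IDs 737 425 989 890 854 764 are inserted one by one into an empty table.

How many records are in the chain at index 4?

5

737 -> bucket 4
425 -> bucket 7
989 -> bucket 4 (collision)
890 -> bucket 4 (collision)
854 -> bucket 4 (collision)
764 -> bucket 4 (collision)
Final buckets:
0: .
1: .
2: .
3: .
4: 737 -> 989 -> 890 -> 854 -> 764
5: .
6: .
7: 425
8: .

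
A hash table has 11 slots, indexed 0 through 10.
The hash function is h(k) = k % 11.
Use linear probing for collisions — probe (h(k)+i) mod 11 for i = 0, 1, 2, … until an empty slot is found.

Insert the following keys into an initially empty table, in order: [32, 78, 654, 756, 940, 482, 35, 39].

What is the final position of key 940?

6

32 hashes to 10; slot 10 is free → place at 10.
78 hashes to 1; slot 1 is free → place at 1.
654 hashes to 5; slot 5 is free → place at 5.
756 hashes to 8; slot 8 is free → place at 8.
940 hashes to 5; 5 taken → place at 6.
482 hashes to 9; slot 9 is free → place at 9.
35 hashes to 2; slot 2 is free → place at 2.
39 hashes to 6; 6 taken → place at 7.
Table: [—, 78, 35, —, —, 654, 940, 39, 756, 482, 32]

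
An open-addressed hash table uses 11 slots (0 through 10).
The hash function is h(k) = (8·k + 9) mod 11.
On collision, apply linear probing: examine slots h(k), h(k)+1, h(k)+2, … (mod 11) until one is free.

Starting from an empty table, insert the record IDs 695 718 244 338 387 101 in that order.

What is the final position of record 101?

6

Insert 695: h=3, slot 3 empty → index 3.
Insert 718: h=0, slot 0 empty → index 0.
Insert 244: h=3, slot 3 occupied → index 4.
Insert 338: h=7, slot 7 empty → index 7.
Insert 387: h=3, slots 3,4 occupied → index 5.
Insert 101: h=3, slots 3,4,5 occupied → index 6.
Table: [718, -, -, 695, 244, 387, 101, 338, -, -, -]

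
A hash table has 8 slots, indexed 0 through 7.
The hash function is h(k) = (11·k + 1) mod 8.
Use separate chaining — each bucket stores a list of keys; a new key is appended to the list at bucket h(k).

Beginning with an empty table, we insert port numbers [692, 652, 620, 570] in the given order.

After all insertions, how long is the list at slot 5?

692 → bucket 5
652 → bucket 5 (collision)
620 → bucket 5 (collision)
570 → bucket 7
Final buckets:
0: -
1: -
2: -
3: -
4: -
5: 692 -> 652 -> 620
6: -
7: 570

3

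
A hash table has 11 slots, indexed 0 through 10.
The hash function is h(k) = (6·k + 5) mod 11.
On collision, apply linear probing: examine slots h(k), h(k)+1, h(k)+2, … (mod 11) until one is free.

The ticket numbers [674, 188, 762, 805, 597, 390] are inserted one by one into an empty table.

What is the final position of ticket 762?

2

Insert 674: h=1, slot 1 empty => index 1.
Insert 188: h=0, slot 0 empty => index 0.
Insert 762: h=1, slot 1 occupied => index 2.
Insert 805: h=6, slot 6 empty => index 6.
Insert 597: h=1, slots 1,2 occupied => index 3.
Insert 390: h=2, slots 2,3 occupied => index 4.
Table: [188, 674, 762, 597, 390, -, 805, -, -, -, -]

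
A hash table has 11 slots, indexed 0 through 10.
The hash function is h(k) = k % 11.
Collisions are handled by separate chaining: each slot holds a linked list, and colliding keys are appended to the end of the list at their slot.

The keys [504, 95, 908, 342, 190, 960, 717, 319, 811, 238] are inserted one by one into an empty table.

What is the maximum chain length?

Insert 504: h=9, bucket 9 empty -> new chain.
Insert 95: h=7, bucket 7 empty -> new chain.
Insert 908: h=6, bucket 6 empty -> new chain.
Insert 342: h=1, bucket 1 empty -> new chain.
Insert 190: h=3, bucket 3 empty -> new chain.
Insert 960: h=3, bucket 3 nonempty -> append to chain.
Insert 717: h=2, bucket 2 empty -> new chain.
Insert 319: h=0, bucket 0 empty -> new chain.
Insert 811: h=8, bucket 8 empty -> new chain.
Insert 238: h=7, bucket 7 nonempty -> append to chain.
Final buckets:
0: 319
1: 342
2: 717
3: 190 -> 960
4: ∅
5: ∅
6: 908
7: 95 -> 238
8: 811
9: 504
10: ∅

2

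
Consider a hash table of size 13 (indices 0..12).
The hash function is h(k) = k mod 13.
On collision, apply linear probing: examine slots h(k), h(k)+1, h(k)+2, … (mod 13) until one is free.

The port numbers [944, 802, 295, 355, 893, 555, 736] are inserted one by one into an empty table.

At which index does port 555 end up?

12

944 hashes to 8; slot 8 is free -> place at 8.
802 hashes to 9; slot 9 is free -> place at 9.
295 hashes to 9; 9 taken -> place at 10.
355 hashes to 4; slot 4 is free -> place at 4.
893 hashes to 9; 9,10 taken -> place at 11.
555 hashes to 9; 9,10,11 taken -> place at 12.
736 hashes to 8; 8,9,10,11,12 taken -> place at 0.
Table: [736, ∅, ∅, ∅, 355, ∅, ∅, ∅, 944, 802, 295, 893, 555]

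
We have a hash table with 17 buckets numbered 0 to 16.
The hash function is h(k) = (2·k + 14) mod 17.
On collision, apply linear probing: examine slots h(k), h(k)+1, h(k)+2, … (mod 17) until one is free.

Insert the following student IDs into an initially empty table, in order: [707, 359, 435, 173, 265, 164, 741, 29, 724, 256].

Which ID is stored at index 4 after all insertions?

265

Insert 707: h=0, slot 0 empty → index 0.
Insert 359: h=1, slot 1 empty → index 1.
Insert 435: h=0, slots 0,1 occupied → index 2.
Insert 173: h=3, slot 3 empty → index 3.
Insert 265: h=0, slots 0,1,2,3 occupied → index 4.
Insert 164: h=2, slots 2,3,4 occupied → index 5.
Insert 741: h=0, slots 0,1,2,3,4,5 occupied → index 6.
Insert 29: h=4, slots 4,5,6 occupied → index 7.
Insert 724: h=0, slots 0,1,2,3,4,5,6,7 occupied → index 8.
Insert 256: h=16, slot 16 empty → index 16.
Table: [707, 359, 435, 173, 265, 164, 741, 29, 724, ., ., ., ., ., ., ., 256]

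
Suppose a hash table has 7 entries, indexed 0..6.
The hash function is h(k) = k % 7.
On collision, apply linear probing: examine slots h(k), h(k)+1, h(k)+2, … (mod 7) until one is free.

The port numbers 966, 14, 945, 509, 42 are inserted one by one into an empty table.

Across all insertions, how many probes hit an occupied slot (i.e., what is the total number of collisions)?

6

966 hashes to 0; slot 0 is free → place at 0.
14 hashes to 0; 0 taken → place at 1.
945 hashes to 0; 0,1 taken → place at 2.
509 hashes to 5; slot 5 is free → place at 5.
42 hashes to 0; 0,1,2 taken → place at 3.
Table: [966, 14, 945, 42, ., 509, .]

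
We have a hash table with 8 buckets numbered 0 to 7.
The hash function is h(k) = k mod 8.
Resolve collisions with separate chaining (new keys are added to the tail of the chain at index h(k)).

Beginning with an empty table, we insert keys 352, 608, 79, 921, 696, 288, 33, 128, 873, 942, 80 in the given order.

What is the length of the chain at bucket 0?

Insert 352: h=0, bucket 0 empty → new chain.
Insert 608: h=0, bucket 0 nonempty → append to chain.
Insert 79: h=7, bucket 7 empty → new chain.
Insert 921: h=1, bucket 1 empty → new chain.
Insert 696: h=0, bucket 0 nonempty → append to chain.
Insert 288: h=0, bucket 0 nonempty → append to chain.
Insert 33: h=1, bucket 1 nonempty → append to chain.
Insert 128: h=0, bucket 0 nonempty → append to chain.
Insert 873: h=1, bucket 1 nonempty → append to chain.
Insert 942: h=6, bucket 6 empty → new chain.
Insert 80: h=0, bucket 0 nonempty → append to chain.
Final buckets:
0: 352 -> 608 -> 696 -> 288 -> 128 -> 80
1: 921 -> 33 -> 873
2: ∅
3: ∅
4: ∅
5: ∅
6: 942
7: 79

6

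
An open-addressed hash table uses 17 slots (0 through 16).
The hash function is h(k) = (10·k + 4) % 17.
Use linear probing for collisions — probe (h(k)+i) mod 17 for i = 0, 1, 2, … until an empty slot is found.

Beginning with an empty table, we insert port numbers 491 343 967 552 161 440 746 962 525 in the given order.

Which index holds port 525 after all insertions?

491: h=1 => slot 1
343: h=0 => slot 0
967: h=1, probe 1,2 => slot 2
552: h=16 => slot 16
161: h=16, probe 16,0,1,2,3 => slot 3
440: h=1, probe 1,2,3,4 => slot 4
746: h=1, probe 1,2,3,4,5 => slot 5
962: h=2, probe 2,3,4,5,6 => slot 6
525: h=1, probe 1,2,3,4,5,6,7 => slot 7
Table: [343, 491, 967, 161, 440, 746, 962, 525, —, —, —, —, —, —, —, —, 552]

7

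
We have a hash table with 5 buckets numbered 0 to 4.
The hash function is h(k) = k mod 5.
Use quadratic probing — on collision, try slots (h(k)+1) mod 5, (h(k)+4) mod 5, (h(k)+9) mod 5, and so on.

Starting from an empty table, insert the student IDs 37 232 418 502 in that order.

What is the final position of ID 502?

1

37 hashes to 2; slot 2 is free → place at 2.
232 hashes to 2; 2 taken → place at 3.
418 hashes to 3; 3 taken → place at 4.
502 hashes to 2; 2,3 taken → place at 1.
Table: [., 502, 37, 232, 418]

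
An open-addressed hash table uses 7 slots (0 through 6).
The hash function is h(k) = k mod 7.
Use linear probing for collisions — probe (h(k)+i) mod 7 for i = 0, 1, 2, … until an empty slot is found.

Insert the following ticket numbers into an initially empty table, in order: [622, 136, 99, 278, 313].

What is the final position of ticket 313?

0

622: h=6 -> slot 6
136: h=3 -> slot 3
99: h=1 -> slot 1
278: h=5 -> slot 5
313: h=5, probe 5,6,0 -> slot 0
Table: [313, 99, ., 136, ., 278, 622]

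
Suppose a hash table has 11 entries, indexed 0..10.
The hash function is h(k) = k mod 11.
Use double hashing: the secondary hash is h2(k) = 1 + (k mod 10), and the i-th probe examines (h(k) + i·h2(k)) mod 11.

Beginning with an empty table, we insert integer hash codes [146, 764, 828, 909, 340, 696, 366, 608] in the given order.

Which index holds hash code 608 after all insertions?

8

Insert 146: h=3, slot 3 empty → index 3.
Insert 764: h=5, slot 5 empty → index 5.
Insert 828: h=3, h2=9, slot 3 occupied → index 1.
Insert 909: h=7, slot 7 empty → index 7.
Insert 340: h=10, slot 10 empty → index 10.
Insert 696: h=3, h2=7, slots 3,10 occupied → index 6.
Insert 366: h=3, h2=7, slots 3,10,6 occupied → index 2.
Insert 608: h=3, h2=9, slots 3,1,10 occupied → index 8.
Table: [-, 828, 366, 146, -, 764, 696, 909, 608, -, 340]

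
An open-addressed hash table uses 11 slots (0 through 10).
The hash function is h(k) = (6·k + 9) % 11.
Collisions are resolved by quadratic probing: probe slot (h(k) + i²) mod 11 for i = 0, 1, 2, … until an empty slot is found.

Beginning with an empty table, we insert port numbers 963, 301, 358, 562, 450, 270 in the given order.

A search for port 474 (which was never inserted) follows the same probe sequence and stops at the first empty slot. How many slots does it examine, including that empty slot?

963 hashes to 1; slot 1 is free → place at 1.
301 hashes to 0; slot 0 is free → place at 0.
358 hashes to 1; 1 taken → place at 2.
562 hashes to 4; slot 4 is free → place at 4.
450 hashes to 3; slot 3 is free → place at 3.
270 hashes to 1; 1,2 taken → place at 5.
Table: [301, 963, 358, 450, 562, 270, _, _, _, _, _]
Lookup 474: h=4, probe 4,5,8 → slot 8 empty, not found.

3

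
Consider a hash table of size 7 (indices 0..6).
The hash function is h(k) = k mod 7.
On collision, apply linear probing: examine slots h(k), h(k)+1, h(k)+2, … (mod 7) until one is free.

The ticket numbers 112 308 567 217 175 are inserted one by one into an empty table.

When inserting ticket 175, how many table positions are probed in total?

5

Insert 112: h=0, slot 0 empty => index 0.
Insert 308: h=0, slot 0 occupied => index 1.
Insert 567: h=0, slots 0,1 occupied => index 2.
Insert 217: h=0, slots 0,1,2 occupied => index 3.
Insert 175: h=0, slots 0,1,2,3 occupied => index 4.
Table: [112, 308, 567, 217, 175, —, —]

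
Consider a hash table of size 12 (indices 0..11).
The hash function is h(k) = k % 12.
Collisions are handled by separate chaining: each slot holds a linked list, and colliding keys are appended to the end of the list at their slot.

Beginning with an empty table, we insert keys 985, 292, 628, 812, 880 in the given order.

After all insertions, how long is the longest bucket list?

985 -> bucket 1
292 -> bucket 4
628 -> bucket 4 (collision)
812 -> bucket 8
880 -> bucket 4 (collision)
Final buckets:
0: _
1: 985
2: _
3: _
4: 292 -> 628 -> 880
5: _
6: _
7: _
8: 812
9: _
10: _
11: _

3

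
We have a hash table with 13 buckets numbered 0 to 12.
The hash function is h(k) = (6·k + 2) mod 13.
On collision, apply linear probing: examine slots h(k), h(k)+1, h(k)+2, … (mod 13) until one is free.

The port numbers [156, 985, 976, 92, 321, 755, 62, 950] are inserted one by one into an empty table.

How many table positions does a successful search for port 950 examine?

6

156 hashes to 2; slot 2 is free → place at 2.
985 hashes to 10; slot 10 is free → place at 10.
976 hashes to 8; slot 8 is free → place at 8.
92 hashes to 8; 8 taken → place at 9.
321 hashes to 4; slot 4 is free → place at 4.
755 hashes to 8; 8,9,10 taken → place at 11.
62 hashes to 10; 10,11 taken → place at 12.
950 hashes to 8; 8,9,10,11,12 taken → place at 0.
Table: [950, ., 156, ., 321, ., ., ., 976, 92, 985, 755, 62]
Lookup 950: h=8, probe 8,9,10,11,12,0 → found at 0.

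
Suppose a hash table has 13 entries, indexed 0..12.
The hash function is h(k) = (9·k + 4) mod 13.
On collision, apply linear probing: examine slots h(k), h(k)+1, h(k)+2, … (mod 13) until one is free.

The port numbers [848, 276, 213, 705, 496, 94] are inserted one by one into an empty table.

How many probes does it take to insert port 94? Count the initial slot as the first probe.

4

848: h=5 => slot 5
276: h=5, probe 5,6 => slot 6
213: h=10 => slot 10
705: h=5, probe 5,6,7 => slot 7
496: h=9 => slot 9
94: h=5, probe 5,6,7,8 => slot 8
Table: [_, _, _, _, _, 848, 276, 705, 94, 496, 213, _, _]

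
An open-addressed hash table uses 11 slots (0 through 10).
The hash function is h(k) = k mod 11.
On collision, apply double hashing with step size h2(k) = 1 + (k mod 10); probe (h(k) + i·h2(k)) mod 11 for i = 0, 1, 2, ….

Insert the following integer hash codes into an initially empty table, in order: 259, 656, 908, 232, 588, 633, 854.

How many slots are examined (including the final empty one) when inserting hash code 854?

4

259 hashes to 6; slot 6 is free -> place at 6.
656 hashes to 7; slot 7 is free -> place at 7.
908 hashes to 6, h2=9; 6 taken -> place at 4.
232 hashes to 1; slot 1 is free -> place at 1.
588 hashes to 5; slot 5 is free -> place at 5.
633 hashes to 6, h2=4; 6 taken -> place at 10.
854 hashes to 7, h2=5; 7,1,6 taken -> place at 0.
Table: [854, 232, —, —, 908, 588, 259, 656, —, —, 633]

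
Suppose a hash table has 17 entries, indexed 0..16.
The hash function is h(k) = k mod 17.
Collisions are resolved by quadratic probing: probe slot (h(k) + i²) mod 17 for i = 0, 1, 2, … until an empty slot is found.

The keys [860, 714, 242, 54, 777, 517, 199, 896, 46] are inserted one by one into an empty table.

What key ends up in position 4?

242

860: h=10 => slot 10
714: h=0 => slot 0
242: h=4 => slot 4
54: h=3 => slot 3
777: h=12 => slot 12
517: h=7 => slot 7
199: h=12, probe 12,13 => slot 13
896: h=12, probe 12,13,16 => slot 16
46: h=12, probe 12,13,16,4,11 => slot 11
Table: [714, ., ., 54, 242, ., ., 517, ., ., 860, 46, 777, 199, ., ., 896]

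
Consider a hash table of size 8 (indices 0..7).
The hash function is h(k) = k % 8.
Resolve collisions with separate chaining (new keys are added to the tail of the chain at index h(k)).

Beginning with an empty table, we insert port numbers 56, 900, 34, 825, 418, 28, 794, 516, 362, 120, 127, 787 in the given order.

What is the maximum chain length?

4

Insert 56: h=0, bucket 0 empty -> new chain.
Insert 900: h=4, bucket 4 empty -> new chain.
Insert 34: h=2, bucket 2 empty -> new chain.
Insert 825: h=1, bucket 1 empty -> new chain.
Insert 418: h=2, bucket 2 nonempty -> append to chain.
Insert 28: h=4, bucket 4 nonempty -> append to chain.
Insert 794: h=2, bucket 2 nonempty -> append to chain.
Insert 516: h=4, bucket 4 nonempty -> append to chain.
Insert 362: h=2, bucket 2 nonempty -> append to chain.
Insert 120: h=0, bucket 0 nonempty -> append to chain.
Insert 127: h=7, bucket 7 empty -> new chain.
Insert 787: h=3, bucket 3 empty -> new chain.
Final buckets:
0: 56 -> 120
1: 825
2: 34 -> 418 -> 794 -> 362
3: 787
4: 900 -> 28 -> 516
5: -
6: -
7: 127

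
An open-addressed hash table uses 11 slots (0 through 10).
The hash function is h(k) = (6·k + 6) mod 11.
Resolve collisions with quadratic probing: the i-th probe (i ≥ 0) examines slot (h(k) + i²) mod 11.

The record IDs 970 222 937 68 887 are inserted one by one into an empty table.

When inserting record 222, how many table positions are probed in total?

970 hashes to 7; slot 7 is free -> place at 7.
222 hashes to 7; 7 taken -> place at 8.
937 hashes to 7; 7,8 taken -> place at 0.
68 hashes to 7; 7,8,0 taken -> place at 5.
887 hashes to 4; slot 4 is free -> place at 4.
Table: [937, _, _, _, 887, 68, _, 970, 222, _, _]

2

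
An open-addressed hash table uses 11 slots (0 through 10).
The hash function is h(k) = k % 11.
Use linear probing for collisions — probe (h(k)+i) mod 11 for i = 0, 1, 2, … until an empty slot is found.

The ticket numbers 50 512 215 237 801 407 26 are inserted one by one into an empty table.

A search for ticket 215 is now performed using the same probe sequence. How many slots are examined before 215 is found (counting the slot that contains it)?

3

Insert 50: h=6, slot 6 empty => index 6.
Insert 512: h=6, slot 6 occupied => index 7.
Insert 215: h=6, slots 6,7 occupied => index 8.
Insert 237: h=6, slots 6,7,8 occupied => index 9.
Insert 801: h=9, slot 9 occupied => index 10.
Insert 407: h=0, slot 0 empty => index 0.
Insert 26: h=4, slot 4 empty => index 4.
Table: [407, —, —, —, 26, —, 50, 512, 215, 237, 801]
Lookup 215: h=6, probe 6,7,8 → found at 8.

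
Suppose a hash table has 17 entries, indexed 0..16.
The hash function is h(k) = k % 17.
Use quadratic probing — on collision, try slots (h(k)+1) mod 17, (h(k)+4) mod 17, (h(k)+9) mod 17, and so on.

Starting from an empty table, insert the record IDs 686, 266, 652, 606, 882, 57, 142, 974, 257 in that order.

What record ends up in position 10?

Insert 686: h=6, slot 6 empty => index 6.
Insert 266: h=11, slot 11 empty => index 11.
Insert 652: h=6, slot 6 occupied => index 7.
Insert 606: h=11, slot 11 occupied => index 12.
Insert 882: h=15, slot 15 empty => index 15.
Insert 57: h=6, slots 6,7 occupied => index 10.
Insert 142: h=6, slots 6,7,10,15 occupied => index 5.
Insert 974: h=5, slots 5,6 occupied => index 9.
Insert 257: h=2, slot 2 empty => index 2.
Table: [—, —, 257, —, —, 142, 686, 652, —, 974, 57, 266, 606, —, —, 882, —]

57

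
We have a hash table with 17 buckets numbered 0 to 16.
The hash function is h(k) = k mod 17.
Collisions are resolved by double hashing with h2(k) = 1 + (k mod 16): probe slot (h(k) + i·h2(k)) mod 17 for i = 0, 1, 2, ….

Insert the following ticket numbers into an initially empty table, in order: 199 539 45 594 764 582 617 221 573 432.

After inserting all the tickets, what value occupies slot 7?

199: h=12 → slot 12
539: h=12, h2=12, probe 12,7 → slot 7
45: h=11 → slot 11
594: h=16 → slot 16
764: h=16, h2=13, probe 16,12,8 → slot 8
582: h=4 → slot 4
617: h=5 → slot 5
221: h=0 → slot 0
573: h=12, h2=14, probe 12,9 → slot 9
432: h=7, h2=1, probe 7,8,9,10 → slot 10
Table: [221, ∅, ∅, ∅, 582, 617, ∅, 539, 764, 573, 432, 45, 199, ∅, ∅, ∅, 594]

539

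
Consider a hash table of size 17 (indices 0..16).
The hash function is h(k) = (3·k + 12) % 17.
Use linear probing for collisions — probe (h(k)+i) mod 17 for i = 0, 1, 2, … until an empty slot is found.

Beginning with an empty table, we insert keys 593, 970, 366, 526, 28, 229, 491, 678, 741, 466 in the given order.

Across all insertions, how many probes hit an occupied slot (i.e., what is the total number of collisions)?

Insert 593: h=6, slot 6 empty → index 6.
Insert 970: h=15, slot 15 empty → index 15.
Insert 366: h=5, slot 5 empty → index 5.
Insert 526: h=9, slot 9 empty → index 9.
Insert 28: h=11, slot 11 empty → index 11.
Insert 229: h=2, slot 2 empty → index 2.
Insert 491: h=6, slot 6 occupied → index 7.
Insert 678: h=6, slots 6,7 occupied → index 8.
Insert 741: h=8, slots 8,9 occupied → index 10.
Insert 466: h=16, slot 16 empty → index 16.
Table: [—, —, 229, —, —, 366, 593, 491, 678, 526, 741, 28, —, —, —, 970, 466]

5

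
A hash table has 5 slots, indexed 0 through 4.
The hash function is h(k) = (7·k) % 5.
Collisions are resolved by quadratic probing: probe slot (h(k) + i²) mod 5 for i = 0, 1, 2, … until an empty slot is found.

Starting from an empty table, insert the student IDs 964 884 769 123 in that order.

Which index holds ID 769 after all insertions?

964 hashes to 3; slot 3 is free => place at 3.
884 hashes to 3; 3 taken => place at 4.
769 hashes to 3; 3,4 taken => place at 2.
123 hashes to 1; slot 1 is free => place at 1.
Table: [_, 123, 769, 964, 884]

2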